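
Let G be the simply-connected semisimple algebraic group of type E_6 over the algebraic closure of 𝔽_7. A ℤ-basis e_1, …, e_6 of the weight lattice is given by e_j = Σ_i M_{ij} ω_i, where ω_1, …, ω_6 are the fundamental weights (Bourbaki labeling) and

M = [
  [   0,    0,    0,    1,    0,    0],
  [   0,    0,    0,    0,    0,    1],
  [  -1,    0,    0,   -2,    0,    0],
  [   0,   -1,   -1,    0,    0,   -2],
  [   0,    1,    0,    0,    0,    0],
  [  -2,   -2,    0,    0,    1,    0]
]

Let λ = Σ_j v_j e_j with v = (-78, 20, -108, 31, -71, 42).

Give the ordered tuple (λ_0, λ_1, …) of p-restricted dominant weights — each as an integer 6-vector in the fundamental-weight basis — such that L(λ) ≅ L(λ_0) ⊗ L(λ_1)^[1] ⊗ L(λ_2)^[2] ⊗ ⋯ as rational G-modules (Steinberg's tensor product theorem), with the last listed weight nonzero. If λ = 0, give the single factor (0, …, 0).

In the fundamental-weight basis, λ has coordinates c = M·v (v = (-78, 20, -108, 31, -71, 42)):
  c_1 = (0)·(-78) + (0)·(20) + (0)·(-108) + (1)·(31) + (0)·(-71) + (0)·(42) = 31
  c_2 = (0)·(-78) + (0)·(20) + (0)·(-108) + (0)·(31) + (0)·(-71) + (1)·(42) = 42
  c_3 = (-1)·(-78) + (0)·(20) + (0)·(-108) + (-2)·(31) + (0)·(-71) + (0)·(42) = 16
  c_4 = (0)·(-78) + (-1)·(20) + (-1)·(-108) + (0)·(31) + (0)·(-71) + (-2)·(42) = 4
  c_5 = (0)·(-78) + (1)·(20) + (0)·(-108) + (0)·(31) + (0)·(-71) + (0)·(42) = 20
  c_6 = (-2)·(-78) + (-2)·(20) + (0)·(-108) + (0)·(31) + (1)·(-71) + (0)·(42) = 45
p = 7; digits c_i = Σ_j d_{ij}·7^j, 0 ≤ d_{ij} < 7:
  c_1 = 31 = 3·7^0 + 4·7^1
  c_2 = 42 = 0·7^0 + 6·7^1
  c_3 = 16 = 2·7^0 + 2·7^1
  c_4 = 4 = 4·7^0
  c_5 = 20 = 6·7^0 + 2·7^1
  c_6 = 45 = 3·7^0 + 6·7^1
Factor λ_0 = (3, 0, 2, 4, 6, 3)
Factor λ_1 = (4, 6, 2, 0, 2, 6)

((3, 0, 2, 4, 6, 3), (4, 6, 2, 0, 2, 6))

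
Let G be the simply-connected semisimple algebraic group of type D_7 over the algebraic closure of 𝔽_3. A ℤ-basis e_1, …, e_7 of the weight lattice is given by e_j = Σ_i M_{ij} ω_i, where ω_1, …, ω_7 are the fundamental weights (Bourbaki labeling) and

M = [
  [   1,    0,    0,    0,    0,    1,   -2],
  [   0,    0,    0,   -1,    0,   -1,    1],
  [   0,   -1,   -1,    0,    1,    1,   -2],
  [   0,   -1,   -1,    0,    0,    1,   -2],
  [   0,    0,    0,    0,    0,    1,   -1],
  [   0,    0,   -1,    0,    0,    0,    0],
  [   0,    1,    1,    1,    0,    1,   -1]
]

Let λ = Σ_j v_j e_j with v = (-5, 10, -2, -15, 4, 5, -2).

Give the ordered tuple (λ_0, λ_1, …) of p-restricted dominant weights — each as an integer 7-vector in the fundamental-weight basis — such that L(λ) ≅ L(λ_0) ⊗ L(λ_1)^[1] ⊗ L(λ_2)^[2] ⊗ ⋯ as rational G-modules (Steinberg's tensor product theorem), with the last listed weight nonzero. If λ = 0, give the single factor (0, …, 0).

Change of basis e → ω: c = M·v where v = (-5, 10, -2, -15, 4, 5, -2):
  c_1 = (1)·(-5) + (0)·(10) + (0)·(-2) + (0)·(-15) + (0)·(4) + (1)·(5) + (-2)·(-2) = 4
  c_2 = (0)·(-5) + (0)·(10) + (0)·(-2) + (-1)·(-15) + (0)·(4) + (-1)·(5) + (1)·(-2) = 8
  c_3 = (0)·(-5) + (-1)·(10) + (-1)·(-2) + (0)·(-15) + (1)·(4) + (1)·(5) + (-2)·(-2) = 5
  c_4 = (0)·(-5) + (-1)·(10) + (-1)·(-2) + (0)·(-15) + (0)·(4) + (1)·(5) + (-2)·(-2) = 1
  c_5 = (0)·(-5) + (0)·(10) + (0)·(-2) + (0)·(-15) + (0)·(4) + (1)·(5) + (-1)·(-2) = 7
  c_6 = (0)·(-5) + (0)·(10) + (-1)·(-2) + (0)·(-15) + (0)·(4) + (0)·(5) + (0)·(-2) = 2
  c_7 = (0)·(-5) + (1)·(10) + (1)·(-2) + (1)·(-15) + (0)·(4) + (1)·(5) + (-1)·(-2) = 0
Expand coordinatewise in base 3:
  c_1 = 4 = 1·3^0 + 1·3^1
  c_2 = 8 = 2·3^0 + 2·3^1
  c_3 = 5 = 2·3^0 + 1·3^1
  c_4 = 1 = 1·3^0
  c_5 = 7 = 1·3^0 + 2·3^1
  c_6 = 2 = 2·3^0
  c_7 = 0
Factor λ_0 = (1, 2, 2, 1, 1, 2, 0)
Factor λ_1 = (1, 2, 1, 0, 2, 0, 0)

((1, 2, 2, 1, 1, 2, 0), (1, 2, 1, 0, 2, 0, 0))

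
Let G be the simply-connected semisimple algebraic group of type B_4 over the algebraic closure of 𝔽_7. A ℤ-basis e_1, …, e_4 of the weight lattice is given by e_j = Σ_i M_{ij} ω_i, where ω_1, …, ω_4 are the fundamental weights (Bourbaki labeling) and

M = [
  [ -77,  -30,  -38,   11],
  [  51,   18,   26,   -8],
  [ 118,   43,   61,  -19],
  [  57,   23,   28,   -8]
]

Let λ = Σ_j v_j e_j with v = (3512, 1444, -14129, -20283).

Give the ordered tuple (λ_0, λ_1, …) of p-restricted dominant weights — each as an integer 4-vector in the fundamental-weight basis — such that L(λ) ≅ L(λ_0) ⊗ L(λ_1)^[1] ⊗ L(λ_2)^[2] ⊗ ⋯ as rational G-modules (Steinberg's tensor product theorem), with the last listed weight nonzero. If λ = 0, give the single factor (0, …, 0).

((3, 0, 2, 6), (6, 2, 2, 6))

Change of basis e → ω: c = M·v where v = (3512, 1444, -14129, -20283):
  c_1 = (-77)·(3512) + (-30)·(1444) + (-38)·(-14129) + (11)·(-20283) = 45
  c_2 = (51)·(3512) + (18)·(1444) + (26)·(-14129) + (-8)·(-20283) = 14
  c_3 = (118)·(3512) + (43)·(1444) + (61)·(-14129) + (-19)·(-20283) = 16
  c_4 = (57)·(3512) + (23)·(1444) + (28)·(-14129) + (-8)·(-20283) = 48
Expand coordinatewise in base 7:
  c_1 = 45 = 3·7^0 + 6·7^1
  c_2 = 14 = 0·7^0 + 2·7^1
  c_3 = 16 = 2·7^0 + 2·7^1
  c_4 = 48 = 6·7^0 + 6·7^1
p-restricted factor λ_0 = (3, 0, 2, 6)
p-restricted factor λ_1 = (6, 2, 2, 6)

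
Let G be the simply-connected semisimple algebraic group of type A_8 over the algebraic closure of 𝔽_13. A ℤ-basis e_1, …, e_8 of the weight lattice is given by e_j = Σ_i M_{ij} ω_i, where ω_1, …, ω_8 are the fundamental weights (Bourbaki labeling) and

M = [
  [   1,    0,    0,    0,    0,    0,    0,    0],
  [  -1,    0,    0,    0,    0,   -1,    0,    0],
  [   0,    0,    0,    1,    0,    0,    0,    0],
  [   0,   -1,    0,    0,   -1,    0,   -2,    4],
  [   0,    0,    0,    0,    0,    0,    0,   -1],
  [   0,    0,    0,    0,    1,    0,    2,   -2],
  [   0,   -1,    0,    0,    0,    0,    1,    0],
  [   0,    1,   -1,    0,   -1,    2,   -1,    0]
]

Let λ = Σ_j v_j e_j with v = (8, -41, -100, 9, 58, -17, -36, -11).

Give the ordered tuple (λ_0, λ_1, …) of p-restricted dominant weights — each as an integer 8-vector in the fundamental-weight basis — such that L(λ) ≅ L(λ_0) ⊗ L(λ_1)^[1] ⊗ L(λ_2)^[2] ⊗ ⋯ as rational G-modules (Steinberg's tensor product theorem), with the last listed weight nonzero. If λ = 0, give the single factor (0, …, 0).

((8, 9, 9, 11, 11, 8, 5, 3),)

ω-coordinates c = M·v, v = (8, -41, -100, 9, 58, -17, -36, -11):
  c_1 = (1)·(8) + (0)·(-41) + (0)·(-100) + (0)·(9) + (0)·(58) + (0)·(-17) + (0)·(-36) + (0)·(-11) = 8
  c_2 = (-1)·(8) + (0)·(-41) + (0)·(-100) + (0)·(9) + (0)·(58) + (-1)·(-17) + (0)·(-36) + (0)·(-11) = 9
  c_3 = (0)·(8) + (0)·(-41) + (0)·(-100) + (1)·(9) + (0)·(58) + (0)·(-17) + (0)·(-36) + (0)·(-11) = 9
  c_4 = (0)·(8) + (-1)·(-41) + (0)·(-100) + (0)·(9) + (-1)·(58) + (0)·(-17) + (-2)·(-36) + (4)·(-11) = 11
  c_5 = (0)·(8) + (0)·(-41) + (0)·(-100) + (0)·(9) + (0)·(58) + (0)·(-17) + (0)·(-36) + (-1)·(-11) = 11
  c_6 = (0)·(8) + (0)·(-41) + (0)·(-100) + (0)·(9) + (1)·(58) + (0)·(-17) + (2)·(-36) + (-2)·(-11) = 8
  c_7 = (0)·(8) + (-1)·(-41) + (0)·(-100) + (0)·(9) + (0)·(58) + (0)·(-17) + (1)·(-36) + (0)·(-11) = 5
  c_8 = (0)·(8) + (1)·(-41) + (-1)·(-100) + (0)·(9) + (-1)·(58) + (2)·(-17) + (-1)·(-36) + (0)·(-11) = 3
Expand coordinatewise in base 13:
  c_1 = 8 = 8·13^0
  c_2 = 9 = 9·13^0
  c_3 = 9 = 9·13^0
  c_4 = 11 = 11·13^0
  c_5 = 11 = 11·13^0
  c_6 = 8 = 8·13^0
  c_7 = 5 = 5·13^0
  c_8 = 3 = 3·13^0
Factor λ_0 = (8, 9, 9, 11, 11, 8, 5, 3)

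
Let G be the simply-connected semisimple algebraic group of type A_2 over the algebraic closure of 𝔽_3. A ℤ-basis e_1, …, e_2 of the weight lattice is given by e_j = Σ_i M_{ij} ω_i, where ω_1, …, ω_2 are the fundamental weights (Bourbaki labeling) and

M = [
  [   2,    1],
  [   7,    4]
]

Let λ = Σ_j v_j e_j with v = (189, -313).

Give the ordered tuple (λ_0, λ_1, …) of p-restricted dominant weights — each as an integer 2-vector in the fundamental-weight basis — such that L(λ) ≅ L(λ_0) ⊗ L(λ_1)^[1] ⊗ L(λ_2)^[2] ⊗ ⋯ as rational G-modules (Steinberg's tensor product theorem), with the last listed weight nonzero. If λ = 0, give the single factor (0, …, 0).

Converting to the ω-basis (c_i = row i of M dotted with v = (189, -313)):
  c_1 = 2·189 + (1)·(-313) = 65
  c_2 = 7·189 + (4)·(-313) = 71
Expand coordinatewise in base 3:
  c_1 = 65 = 2·3^0 + 0·3^1 + 1·3^2 + 2·3^3
  c_2 = 71 = 2·3^0 + 2·3^1 + 1·3^2 + 2·3^3
λ_0 = (2, 2)
λ_1 = (0, 2)
λ_2 = (1, 1)
λ_3 = (2, 2)

((2, 2), (0, 2), (1, 1), (2, 2))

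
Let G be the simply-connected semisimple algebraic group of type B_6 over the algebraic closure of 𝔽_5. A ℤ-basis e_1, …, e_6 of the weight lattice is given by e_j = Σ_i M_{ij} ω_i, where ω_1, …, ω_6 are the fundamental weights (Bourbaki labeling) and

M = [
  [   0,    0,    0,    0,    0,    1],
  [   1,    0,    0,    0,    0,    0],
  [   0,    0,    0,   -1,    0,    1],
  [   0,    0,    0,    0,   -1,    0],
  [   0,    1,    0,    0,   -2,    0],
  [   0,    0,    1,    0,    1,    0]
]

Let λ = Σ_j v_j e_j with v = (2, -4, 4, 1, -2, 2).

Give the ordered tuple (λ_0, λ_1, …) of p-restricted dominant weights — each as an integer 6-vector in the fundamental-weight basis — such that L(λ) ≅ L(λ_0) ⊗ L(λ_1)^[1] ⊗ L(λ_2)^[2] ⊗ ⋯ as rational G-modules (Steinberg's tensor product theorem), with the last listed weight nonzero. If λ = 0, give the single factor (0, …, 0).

((2, 2, 1, 2, 0, 2),)

Change of basis e → ω: c = M·v where v = (2, -4, 4, 1, -2, 2):
  c_1 = 0·2 + (0)·(-4) + 0·4 + 0·1 + (0)·(-2) + 1·2 = 2
  c_2 = 1·2 + (0)·(-4) + 0·4 + 0·1 + (0)·(-2) + 0·2 = 2
  c_3 = 0·2 + (0)·(-4) + 0·4 + (-1)·(1) + (0)·(-2) + 1·2 = 1
  c_4 = 0·2 + (0)·(-4) + 0·4 + 0·1 + (-1)·(-2) + 0·2 = 2
  c_5 = 0·2 + (1)·(-4) + 0·4 + 0·1 + (-2)·(-2) + 0·2 = 0
  c_6 = 0·2 + (0)·(-4) + 1·4 + 0·1 + (1)·(-2) + 0·2 = 2
Expand coordinatewise in base 5:
  c_1 = 2 = 2·5^0
  c_2 = 2 = 2·5^0
  c_3 = 1 = 1·5^0
  c_4 = 2 = 2·5^0
  c_5 = 0
  c_6 = 2 = 2·5^0
λ_0 = (2, 2, 1, 2, 0, 2)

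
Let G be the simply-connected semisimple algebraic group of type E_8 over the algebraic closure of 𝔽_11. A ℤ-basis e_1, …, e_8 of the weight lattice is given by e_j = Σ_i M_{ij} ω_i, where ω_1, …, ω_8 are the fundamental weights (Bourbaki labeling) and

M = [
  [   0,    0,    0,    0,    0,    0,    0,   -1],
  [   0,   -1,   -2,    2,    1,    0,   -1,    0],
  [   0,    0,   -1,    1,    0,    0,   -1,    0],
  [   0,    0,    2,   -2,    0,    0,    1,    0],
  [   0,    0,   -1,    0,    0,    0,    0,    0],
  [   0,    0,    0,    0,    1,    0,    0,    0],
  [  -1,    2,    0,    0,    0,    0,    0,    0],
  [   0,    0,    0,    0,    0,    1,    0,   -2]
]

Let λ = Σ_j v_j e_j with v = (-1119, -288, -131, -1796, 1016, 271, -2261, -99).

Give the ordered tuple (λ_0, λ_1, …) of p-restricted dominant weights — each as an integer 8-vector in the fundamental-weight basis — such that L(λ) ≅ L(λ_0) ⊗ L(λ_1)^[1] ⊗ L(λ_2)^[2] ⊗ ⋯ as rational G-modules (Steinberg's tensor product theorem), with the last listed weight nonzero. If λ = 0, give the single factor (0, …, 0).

((0, 4, 2, 2, 10, 4, 4, 7), (9, 10, 10, 9, 0, 4, 5, 9), (0, 1, 4, 8, 1, 8, 4, 3))

Change of basis e → ω: c = M·v where v = (-1119, -288, -131, -1796, 1016, 271, -2261, -99):
  c_1 = (0)·(-1119) + (0)·(-288) + (0)·(-131) + (0)·(-1796) + 0·1016 + 0·271 + (0)·(-2261) + (-1)·(-99) = 99
  c_2 = (0)·(-1119) + (-1)·(-288) + (-2)·(-131) + (2)·(-1796) + 1·1016 + 0·271 + (-1)·(-2261) + (0)·(-99) = 235
  c_3 = (0)·(-1119) + (0)·(-288) + (-1)·(-131) + (1)·(-1796) + 0·1016 + 0·271 + (-1)·(-2261) + (0)·(-99) = 596
  c_4 = (0)·(-1119) + (0)·(-288) + (2)·(-131) + (-2)·(-1796) + 0·1016 + 0·271 + (1)·(-2261) + (0)·(-99) = 1069
  c_5 = (0)·(-1119) + (0)·(-288) + (-1)·(-131) + (0)·(-1796) + 0·1016 + 0·271 + (0)·(-2261) + (0)·(-99) = 131
  c_6 = (0)·(-1119) + (0)·(-288) + (0)·(-131) + (0)·(-1796) + 1·1016 + 0·271 + (0)·(-2261) + (0)·(-99) = 1016
  c_7 = (-1)·(-1119) + (2)·(-288) + (0)·(-131) + (0)·(-1796) + 0·1016 + 0·271 + (0)·(-2261) + (0)·(-99) = 543
  c_8 = (0)·(-1119) + (0)·(-288) + (0)·(-131) + (0)·(-1796) + 0·1016 + 1·271 + (0)·(-2261) + (-2)·(-99) = 469
Expand coordinatewise in base 11:
  c_1 = 99 = 0·11^0 + 9·11^1
  c_2 = 235 = 4·11^0 + 10·11^1 + 1·11^2
  c_3 = 596 = 2·11^0 + 10·11^1 + 4·11^2
  c_4 = 1069 = 2·11^0 + 9·11^1 + 8·11^2
  c_5 = 131 = 10·11^0 + 0·11^1 + 1·11^2
  c_6 = 1016 = 4·11^0 + 4·11^1 + 8·11^2
  c_7 = 543 = 4·11^0 + 5·11^1 + 4·11^2
  c_8 = 469 = 7·11^0 + 9·11^1 + 3·11^2
Factor λ_0 = (0, 4, 2, 2, 10, 4, 4, 7)
Factor λ_1 = (9, 10, 10, 9, 0, 4, 5, 9)
Factor λ_2 = (0, 1, 4, 8, 1, 8, 4, 3)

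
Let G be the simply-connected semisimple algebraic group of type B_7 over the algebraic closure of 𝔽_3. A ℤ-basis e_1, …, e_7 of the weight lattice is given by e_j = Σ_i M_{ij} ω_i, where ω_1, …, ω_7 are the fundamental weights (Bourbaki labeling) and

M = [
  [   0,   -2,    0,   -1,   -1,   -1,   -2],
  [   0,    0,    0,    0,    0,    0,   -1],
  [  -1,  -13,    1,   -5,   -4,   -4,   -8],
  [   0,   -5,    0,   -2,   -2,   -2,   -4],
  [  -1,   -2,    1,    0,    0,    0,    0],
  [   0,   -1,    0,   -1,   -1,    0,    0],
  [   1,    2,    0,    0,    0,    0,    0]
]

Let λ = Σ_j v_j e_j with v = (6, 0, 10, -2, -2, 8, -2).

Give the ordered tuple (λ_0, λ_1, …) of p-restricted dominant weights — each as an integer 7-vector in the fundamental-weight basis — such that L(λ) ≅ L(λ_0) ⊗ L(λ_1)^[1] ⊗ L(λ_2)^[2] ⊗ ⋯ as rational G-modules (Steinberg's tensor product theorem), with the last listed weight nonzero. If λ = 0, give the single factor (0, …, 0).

((0, 2, 0, 0, 1, 1, 0), (0, 0, 2, 0, 1, 1, 2))

ω-coordinates c = M·v, v = (6, 0, 10, -2, -2, 8, -2):
  c_1 = 0*6 + -2*0 + 0*10 + -1*-2 + -1*-2 + -1*8 + -2*-2 = 0
  c_2 = 0*6 + 0*0 + 0*10 + 0*-2 + 0*-2 + 0*8 + -1*-2 = 2
  c_3 = -1*6 + -13*0 + 1*10 + -5*-2 + -4*-2 + -4*8 + -8*-2 = 6
  c_4 = 0*6 + -5*0 + 0*10 + -2*-2 + -2*-2 + -2*8 + -4*-2 = 0
  c_5 = -1*6 + -2*0 + 1*10 + 0*-2 + 0*-2 + 0*8 + 0*-2 = 4
  c_6 = 0*6 + -1*0 + 0*10 + -1*-2 + -1*-2 + 0*8 + 0*-2 = 4
  c_7 = 1*6 + 2*0 + 0*10 + 0*-2 + 0*-2 + 0*8 + 0*-2 = 6
Expand coordinatewise in base 3:
  c_1 = 0
  c_2 = 2 = 2·3^0
  c_3 = 6 = 0·3^0 + 2·3^1
  c_4 = 0
  c_5 = 4 = 1·3^0 + 1·3^1
  c_6 = 4 = 1·3^0 + 1·3^1
  c_7 = 6 = 0·3^0 + 2·3^1
Factor λ_0 = (0, 2, 0, 0, 1, 1, 0)
Factor λ_1 = (0, 0, 2, 0, 1, 1, 2)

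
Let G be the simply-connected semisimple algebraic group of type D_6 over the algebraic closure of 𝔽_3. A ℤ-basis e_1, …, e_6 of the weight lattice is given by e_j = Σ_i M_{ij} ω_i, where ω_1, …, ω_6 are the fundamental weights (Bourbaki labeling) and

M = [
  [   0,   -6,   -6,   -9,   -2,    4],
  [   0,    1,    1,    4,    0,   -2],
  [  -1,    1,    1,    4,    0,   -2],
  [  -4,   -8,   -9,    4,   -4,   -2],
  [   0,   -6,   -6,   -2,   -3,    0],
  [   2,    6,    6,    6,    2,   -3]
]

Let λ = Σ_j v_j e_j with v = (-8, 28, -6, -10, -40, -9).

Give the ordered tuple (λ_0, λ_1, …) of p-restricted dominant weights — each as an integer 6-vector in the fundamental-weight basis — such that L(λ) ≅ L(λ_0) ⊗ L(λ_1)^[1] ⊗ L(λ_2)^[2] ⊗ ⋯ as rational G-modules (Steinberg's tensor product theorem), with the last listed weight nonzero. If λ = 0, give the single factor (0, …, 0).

In the fundamental-weight basis, λ has coordinates c = M·v (v = (-8, 28, -6, -10, -40, -9)):
  c_1 = (0)·(-8) + (-6)·(28) + (-6)·(-6) + (-9)·(-10) + (-2)·(-40) + (4)·(-9) = 2
  c_2 = (0)·(-8) + (1)·(28) + (1)·(-6) + (4)·(-10) + (0)·(-40) + (-2)·(-9) = 0
  c_3 = (-1)·(-8) + (1)·(28) + (1)·(-6) + (4)·(-10) + (0)·(-40) + (-2)·(-9) = 8
  c_4 = (-4)·(-8) + (-8)·(28) + (-9)·(-6) + (4)·(-10) + (-4)·(-40) + (-2)·(-9) = 0
  c_5 = (0)·(-8) + (-6)·(28) + (-6)·(-6) + (-2)·(-10) + (-3)·(-40) + (0)·(-9) = 8
  c_6 = (2)·(-8) + (6)·(28) + (6)·(-6) + (6)·(-10) + (2)·(-40) + (-3)·(-9) = 3
Expand coordinatewise in base 3:
  c_1 = 2 = 2·3^0
  c_2 = 0
  c_3 = 8 = 2·3^0 + 2·3^1
  c_4 = 0
  c_5 = 8 = 2·3^0 + 2·3^1
  c_6 = 3 = 0·3^0 + 1·3^1
p-restricted factor λ_0 = (2, 0, 2, 0, 2, 0)
p-restricted factor λ_1 = (0, 0, 2, 0, 2, 1)

((2, 0, 2, 0, 2, 0), (0, 0, 2, 0, 2, 1))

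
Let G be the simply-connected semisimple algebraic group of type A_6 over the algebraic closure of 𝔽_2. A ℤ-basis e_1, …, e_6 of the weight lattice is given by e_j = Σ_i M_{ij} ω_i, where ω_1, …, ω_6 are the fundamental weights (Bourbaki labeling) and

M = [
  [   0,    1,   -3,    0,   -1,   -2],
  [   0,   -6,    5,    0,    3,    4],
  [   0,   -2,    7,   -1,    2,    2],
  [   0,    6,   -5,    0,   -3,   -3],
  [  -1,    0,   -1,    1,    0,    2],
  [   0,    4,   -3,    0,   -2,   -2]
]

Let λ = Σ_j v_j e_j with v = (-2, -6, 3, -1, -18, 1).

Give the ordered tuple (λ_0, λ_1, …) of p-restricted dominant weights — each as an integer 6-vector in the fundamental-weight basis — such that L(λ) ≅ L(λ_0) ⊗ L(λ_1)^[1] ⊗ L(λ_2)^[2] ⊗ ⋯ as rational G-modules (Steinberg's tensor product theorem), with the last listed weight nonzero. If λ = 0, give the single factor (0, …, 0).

((1, 1, 0, 0, 0, 1),)

In the fundamental-weight basis, λ has coordinates c = M·v (v = (-2, -6, 3, -1, -18, 1)):
  c_1 = (0)·(-2) + (1)·(-6) + (-3)·(3) + (0)·(-1) + (-1)·(-18) + (-2)·(1) = 1
  c_2 = (0)·(-2) + (-6)·(-6) + (5)·(3) + (0)·(-1) + (3)·(-18) + (4)·(1) = 1
  c_3 = (0)·(-2) + (-2)·(-6) + (7)·(3) + (-1)·(-1) + (2)·(-18) + (2)·(1) = 0
  c_4 = (0)·(-2) + (6)·(-6) + (-5)·(3) + (0)·(-1) + (-3)·(-18) + (-3)·(1) = 0
  c_5 = (-1)·(-2) + (0)·(-6) + (-1)·(3) + (1)·(-1) + (0)·(-18) + (2)·(1) = 0
  c_6 = (0)·(-2) + (4)·(-6) + (-3)·(3) + (0)·(-1) + (-2)·(-18) + (-2)·(1) = 1
Expand coordinatewise in base 2:
  c_1 = 1 = 1·2^0
  c_2 = 1 = 1·2^0
  c_3 = 0
  c_4 = 0
  c_5 = 0
  c_6 = 1 = 1·2^0
Factor λ_0 = (1, 1, 0, 0, 0, 1)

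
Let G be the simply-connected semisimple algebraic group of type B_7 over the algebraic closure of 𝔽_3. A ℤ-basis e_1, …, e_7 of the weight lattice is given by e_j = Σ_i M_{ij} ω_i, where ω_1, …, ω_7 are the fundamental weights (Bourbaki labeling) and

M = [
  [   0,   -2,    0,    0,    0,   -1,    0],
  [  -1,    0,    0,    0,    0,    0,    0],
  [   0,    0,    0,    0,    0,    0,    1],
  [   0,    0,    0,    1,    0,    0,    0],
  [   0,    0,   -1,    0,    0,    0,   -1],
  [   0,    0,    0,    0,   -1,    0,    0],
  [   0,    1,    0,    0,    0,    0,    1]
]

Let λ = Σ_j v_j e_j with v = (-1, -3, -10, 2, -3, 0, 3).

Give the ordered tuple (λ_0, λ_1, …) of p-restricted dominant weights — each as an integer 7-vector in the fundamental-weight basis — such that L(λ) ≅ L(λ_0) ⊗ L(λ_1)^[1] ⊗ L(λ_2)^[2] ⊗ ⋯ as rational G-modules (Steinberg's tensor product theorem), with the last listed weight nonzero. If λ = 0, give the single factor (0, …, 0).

((0, 1, 0, 2, 1, 0, 0), (2, 0, 1, 0, 2, 1, 0))

Converting to the ω-basis (c_i = row i of M dotted with v = (-1, -3, -10, 2, -3, 0, 3)):
  c_1 = (0)·(-1) + (-2)·(-3) + (0)·(-10) + (0)·(2) + (0)·(-3) + (-1)·(0) + (0)·(3) = 6
  c_2 = (-1)·(-1) + (0)·(-3) + (0)·(-10) + (0)·(2) + (0)·(-3) + (0)·(0) + (0)·(3) = 1
  c_3 = (0)·(-1) + (0)·(-3) + (0)·(-10) + (0)·(2) + (0)·(-3) + (0)·(0) + (1)·(3) = 3
  c_4 = (0)·(-1) + (0)·(-3) + (0)·(-10) + (1)·(2) + (0)·(-3) + (0)·(0) + (0)·(3) = 2
  c_5 = (0)·(-1) + (0)·(-3) + (-1)·(-10) + (0)·(2) + (0)·(-3) + (0)·(0) + (-1)·(3) = 7
  c_6 = (0)·(-1) + (0)·(-3) + (0)·(-10) + (0)·(2) + (-1)·(-3) + (0)·(0) + (0)·(3) = 3
  c_7 = (0)·(-1) + (1)·(-3) + (0)·(-10) + (0)·(2) + (0)·(-3) + (0)·(0) + (1)·(3) = 0
Expand coordinatewise in base 3:
  c_1 = 6 = 0·3^0 + 2·3^1
  c_2 = 1 = 1·3^0
  c_3 = 3 = 0·3^0 + 1·3^1
  c_4 = 2 = 2·3^0
  c_5 = 7 = 1·3^0 + 2·3^1
  c_6 = 3 = 0·3^0 + 1·3^1
  c_7 = 0
λ_0 = (0, 1, 0, 2, 1, 0, 0)
λ_1 = (2, 0, 1, 0, 2, 1, 0)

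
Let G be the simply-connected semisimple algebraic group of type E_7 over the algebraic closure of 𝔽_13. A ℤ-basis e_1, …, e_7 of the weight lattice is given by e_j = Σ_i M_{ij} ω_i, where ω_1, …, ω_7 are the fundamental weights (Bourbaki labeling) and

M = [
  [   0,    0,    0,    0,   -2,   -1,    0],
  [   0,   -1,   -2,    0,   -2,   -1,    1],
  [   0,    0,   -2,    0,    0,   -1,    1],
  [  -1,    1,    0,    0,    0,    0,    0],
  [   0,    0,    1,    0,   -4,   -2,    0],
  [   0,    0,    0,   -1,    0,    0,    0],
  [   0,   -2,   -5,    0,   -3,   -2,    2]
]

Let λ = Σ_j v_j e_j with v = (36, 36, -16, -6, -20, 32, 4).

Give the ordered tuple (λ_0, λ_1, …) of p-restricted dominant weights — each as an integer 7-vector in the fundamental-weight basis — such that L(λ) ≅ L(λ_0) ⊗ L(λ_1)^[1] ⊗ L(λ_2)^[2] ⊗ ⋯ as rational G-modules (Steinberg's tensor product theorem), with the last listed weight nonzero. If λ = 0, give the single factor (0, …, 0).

Converting to the ω-basis (c_i = row i of M dotted with v = (36, 36, -16, -6, -20, 32, 4)):
  c_1 = 0*36 + 0*36 + 0*-16 + 0*-6 + -2*-20 + -1*32 + 0*4 = 8
  c_2 = 0*36 + -1*36 + -2*-16 + 0*-6 + -2*-20 + -1*32 + 1*4 = 8
  c_3 = 0*36 + 0*36 + -2*-16 + 0*-6 + 0*-20 + -1*32 + 1*4 = 4
  c_4 = -1*36 + 1*36 + 0*-16 + 0*-6 + 0*-20 + 0*32 + 0*4 = 0
  c_5 = 0*36 + 0*36 + 1*-16 + 0*-6 + -4*-20 + -2*32 + 0*4 = 0
  c_6 = 0*36 + 0*36 + 0*-16 + -1*-6 + 0*-20 + 0*32 + 0*4 = 6
  c_7 = 0*36 + -2*36 + -5*-16 + 0*-6 + -3*-20 + -2*32 + 2*4 = 12
p = 13; digits c_i = Σ_j d_{ij}·13^j, 0 ≤ d_{ij} < 13:
  c_1 = 8 = 8·13^0
  c_2 = 8 = 8·13^0
  c_3 = 4 = 4·13^0
  c_4 = 0
  c_5 = 0
  c_6 = 6 = 6·13^0
  c_7 = 12 = 12·13^0
p-restricted factor λ_0 = (8, 8, 4, 0, 0, 6, 12)

((8, 8, 4, 0, 0, 6, 12),)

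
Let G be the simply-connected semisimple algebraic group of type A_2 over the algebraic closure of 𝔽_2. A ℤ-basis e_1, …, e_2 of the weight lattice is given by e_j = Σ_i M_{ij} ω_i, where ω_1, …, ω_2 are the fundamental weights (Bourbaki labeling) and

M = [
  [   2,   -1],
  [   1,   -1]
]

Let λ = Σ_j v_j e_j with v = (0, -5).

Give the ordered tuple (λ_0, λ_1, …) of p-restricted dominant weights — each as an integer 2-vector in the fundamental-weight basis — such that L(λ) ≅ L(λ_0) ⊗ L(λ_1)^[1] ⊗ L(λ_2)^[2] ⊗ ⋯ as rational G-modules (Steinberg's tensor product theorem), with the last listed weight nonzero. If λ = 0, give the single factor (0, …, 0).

((1, 1), (0, 0), (1, 1))

Change of basis e → ω: c = M·v where v = (0, -5):
  c_1 = 2*0 + -1*-5 = 5
  c_2 = 1*0 + -1*-5 = 5
Expand coordinatewise in base 2:
  c_1 = 5 = 1·2^0 + 0·2^1 + 1·2^2
  c_2 = 5 = 1·2^0 + 0·2^1 + 1·2^2
p-restricted factor λ_0 = (1, 1)
p-restricted factor λ_1 = (0, 0)
p-restricted factor λ_2 = (1, 1)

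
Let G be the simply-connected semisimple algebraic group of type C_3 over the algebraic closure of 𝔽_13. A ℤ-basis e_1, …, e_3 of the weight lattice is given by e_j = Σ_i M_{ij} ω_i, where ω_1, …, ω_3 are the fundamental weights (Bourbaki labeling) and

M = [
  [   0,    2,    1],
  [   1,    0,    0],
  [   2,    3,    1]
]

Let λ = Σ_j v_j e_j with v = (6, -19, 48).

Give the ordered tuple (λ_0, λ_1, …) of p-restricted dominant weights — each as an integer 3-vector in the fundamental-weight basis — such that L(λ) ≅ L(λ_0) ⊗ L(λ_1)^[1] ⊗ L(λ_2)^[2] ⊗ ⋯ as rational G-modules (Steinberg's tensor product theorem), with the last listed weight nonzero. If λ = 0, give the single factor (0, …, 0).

((10, 6, 3),)

In the fundamental-weight basis, λ has coordinates c = M·v (v = (6, -19, 48)):
  c_1 = 0·6 + (2)·(-19) + 1·48 = 10
  c_2 = 1·6 + (0)·(-19) + 0·48 = 6
  c_3 = 2·6 + (3)·(-19) + 1·48 = 3
Expand coordinatewise in base 13:
  c_1 = 10 = 10·13^0
  c_2 = 6 = 6·13^0
  c_3 = 3 = 3·13^0
Factor λ_0 = (10, 6, 3)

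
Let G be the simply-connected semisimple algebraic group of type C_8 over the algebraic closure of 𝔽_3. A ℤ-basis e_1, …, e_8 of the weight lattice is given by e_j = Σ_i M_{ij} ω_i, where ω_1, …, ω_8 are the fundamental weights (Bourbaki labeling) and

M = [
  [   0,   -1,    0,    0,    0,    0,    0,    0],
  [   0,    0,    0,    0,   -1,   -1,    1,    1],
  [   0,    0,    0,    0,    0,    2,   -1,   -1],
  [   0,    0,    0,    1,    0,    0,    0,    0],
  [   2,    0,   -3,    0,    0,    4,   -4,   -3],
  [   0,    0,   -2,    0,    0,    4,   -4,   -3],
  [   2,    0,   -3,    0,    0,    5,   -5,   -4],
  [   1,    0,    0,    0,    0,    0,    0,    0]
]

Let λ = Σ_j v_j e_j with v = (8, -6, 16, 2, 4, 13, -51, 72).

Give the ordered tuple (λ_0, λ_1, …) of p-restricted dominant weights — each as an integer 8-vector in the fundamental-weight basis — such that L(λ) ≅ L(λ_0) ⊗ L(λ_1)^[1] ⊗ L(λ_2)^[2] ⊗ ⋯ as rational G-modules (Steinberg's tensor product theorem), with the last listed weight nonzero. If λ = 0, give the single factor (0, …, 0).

Converting to the ω-basis (c_i = row i of M dotted with v = (8, -6, 16, 2, 4, 13, -51, 72)):
  c_1 = (0)·(8) + (-1)·(-6) + (0)·(16) + (0)·(2) + (0)·(4) + (0)·(13) + (0)·(-51) + (0)·(72) = 6
  c_2 = (0)·(8) + (0)·(-6) + (0)·(16) + (0)·(2) + (-1)·(4) + (-1)·(13) + (1)·(-51) + (1)·(72) = 4
  c_3 = (0)·(8) + (0)·(-6) + (0)·(16) + (0)·(2) + (0)·(4) + (2)·(13) + (-1)·(-51) + (-1)·(72) = 5
  c_4 = (0)·(8) + (0)·(-6) + (0)·(16) + (1)·(2) + (0)·(4) + (0)·(13) + (0)·(-51) + (0)·(72) = 2
  c_5 = (2)·(8) + (0)·(-6) + (-3)·(16) + (0)·(2) + (0)·(4) + (4)·(13) + (-4)·(-51) + (-3)·(72) = 8
  c_6 = (0)·(8) + (0)·(-6) + (-2)·(16) + (0)·(2) + (0)·(4) + (4)·(13) + (-4)·(-51) + (-3)·(72) = 8
  c_7 = (2)·(8) + (0)·(-6) + (-3)·(16) + (0)·(2) + (0)·(4) + (5)·(13) + (-5)·(-51) + (-4)·(72) = 0
  c_8 = (1)·(8) + (0)·(-6) + (0)·(16) + (0)·(2) + (0)·(4) + (0)·(13) + (0)·(-51) + (0)·(72) = 8
Writing each c_i in base p = 3:
  c_1 = 6 = 0·3^0 + 2·3^1
  c_2 = 4 = 1·3^0 + 1·3^1
  c_3 = 5 = 2·3^0 + 1·3^1
  c_4 = 2 = 2·3^0
  c_5 = 8 = 2·3^0 + 2·3^1
  c_6 = 8 = 2·3^0 + 2·3^1
  c_7 = 0
  c_8 = 8 = 2·3^0 + 2·3^1
p-restricted factor λ_0 = (0, 1, 2, 2, 2, 2, 0, 2)
p-restricted factor λ_1 = (2, 1, 1, 0, 2, 2, 0, 2)

((0, 1, 2, 2, 2, 2, 0, 2), (2, 1, 1, 0, 2, 2, 0, 2))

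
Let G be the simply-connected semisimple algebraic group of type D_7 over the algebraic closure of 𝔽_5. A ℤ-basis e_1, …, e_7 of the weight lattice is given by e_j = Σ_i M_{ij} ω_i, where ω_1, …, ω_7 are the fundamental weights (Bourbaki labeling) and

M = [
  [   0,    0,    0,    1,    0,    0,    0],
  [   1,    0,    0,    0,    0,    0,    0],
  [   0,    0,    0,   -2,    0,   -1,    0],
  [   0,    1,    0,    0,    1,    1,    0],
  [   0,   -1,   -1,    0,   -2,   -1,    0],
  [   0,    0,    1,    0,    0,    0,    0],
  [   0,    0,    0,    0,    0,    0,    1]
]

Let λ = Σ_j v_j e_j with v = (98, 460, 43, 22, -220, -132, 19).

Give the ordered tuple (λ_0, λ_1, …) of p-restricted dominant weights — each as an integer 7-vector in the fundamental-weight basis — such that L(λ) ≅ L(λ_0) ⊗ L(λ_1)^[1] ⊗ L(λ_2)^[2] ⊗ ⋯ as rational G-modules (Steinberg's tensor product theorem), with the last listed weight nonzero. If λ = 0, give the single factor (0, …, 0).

Change of basis e → ω: c = M·v where v = (98, 460, 43, 22, -220, -132, 19):
  c_1 = 0·98 + 0·460 + 0·43 + 1·22 + (0)·(-220) + (0)·(-132) + 0·19 = 22
  c_2 = 1·98 + 0·460 + 0·43 + 0·22 + (0)·(-220) + (0)·(-132) + 0·19 = 98
  c_3 = 0·98 + 0·460 + 0·43 + (-2)·(22) + (0)·(-220) + (-1)·(-132) + 0·19 = 88
  c_4 = 0·98 + 1·460 + 0·43 + 0·22 + (1)·(-220) + (1)·(-132) + 0·19 = 108
  c_5 = 0·98 + (-1)·(460) + (-1)·(43) + 0·22 + (-2)·(-220) + (-1)·(-132) + 0·19 = 69
  c_6 = 0·98 + 0·460 + 1·43 + 0·22 + (0)·(-220) + (0)·(-132) + 0·19 = 43
  c_7 = 0·98 + 0·460 + 0·43 + 0·22 + (0)·(-220) + (0)·(-132) + 1·19 = 19
Expand coordinatewise in base 5:
  c_1 = 22 = 2·5^0 + 4·5^1
  c_2 = 98 = 3·5^0 + 4·5^1 + 3·5^2
  c_3 = 88 = 3·5^0 + 2·5^1 + 3·5^2
  c_4 = 108 = 3·5^0 + 1·5^1 + 4·5^2
  c_5 = 69 = 4·5^0 + 3·5^1 + 2·5^2
  c_6 = 43 = 3·5^0 + 3·5^1 + 1·5^2
  c_7 = 19 = 4·5^0 + 3·5^1
p-restricted factor λ_0 = (2, 3, 3, 3, 4, 3, 4)
p-restricted factor λ_1 = (4, 4, 2, 1, 3, 3, 3)
p-restricted factor λ_2 = (0, 3, 3, 4, 2, 1, 0)

((2, 3, 3, 3, 4, 3, 4), (4, 4, 2, 1, 3, 3, 3), (0, 3, 3, 4, 2, 1, 0))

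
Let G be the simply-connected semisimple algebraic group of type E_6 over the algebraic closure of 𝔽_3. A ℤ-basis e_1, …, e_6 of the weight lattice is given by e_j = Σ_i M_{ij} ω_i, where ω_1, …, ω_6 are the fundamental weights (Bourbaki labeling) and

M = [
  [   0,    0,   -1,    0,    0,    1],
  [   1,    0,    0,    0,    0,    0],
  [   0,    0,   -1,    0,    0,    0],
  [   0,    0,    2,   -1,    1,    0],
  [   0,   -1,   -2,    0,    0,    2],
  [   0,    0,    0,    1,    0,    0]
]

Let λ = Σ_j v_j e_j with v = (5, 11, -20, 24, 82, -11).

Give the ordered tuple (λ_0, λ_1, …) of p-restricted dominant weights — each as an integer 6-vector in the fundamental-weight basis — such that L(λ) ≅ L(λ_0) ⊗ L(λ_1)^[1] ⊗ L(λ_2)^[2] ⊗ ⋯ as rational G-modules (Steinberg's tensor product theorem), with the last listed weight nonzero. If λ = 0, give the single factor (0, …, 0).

((0, 2, 2, 0, 1, 0), (0, 1, 0, 0, 2, 2), (1, 0, 2, 2, 0, 2))

Compute c_i = Σ_j M_{ij} v_j with v = (5, 11, -20, 24, 82, -11):
  c_1 = 0·5 + 0·11 + (-1)·(-20) + 0·24 + 0·82 + (1)·(-11) = 9
  c_2 = 1·5 + 0·11 + (0)·(-20) + 0·24 + 0·82 + (0)·(-11) = 5
  c_3 = 0·5 + 0·11 + (-1)·(-20) + 0·24 + 0·82 + (0)·(-11) = 20
  c_4 = 0·5 + 0·11 + (2)·(-20) + (-1)·(24) + 1·82 + (0)·(-11) = 18
  c_5 = 0·5 + (-1)·(11) + (-2)·(-20) + 0·24 + 0·82 + (2)·(-11) = 7
  c_6 = 0·5 + 0·11 + (0)·(-20) + 1·24 + 0·82 + (0)·(-11) = 24
p = 3; digits c_i = Σ_j d_{ij}·3^j, 0 ≤ d_{ij} < 3:
  c_1 = 9 = 0·3^0 + 0·3^1 + 1·3^2
  c_2 = 5 = 2·3^0 + 1·3^1
  c_3 = 20 = 2·3^0 + 0·3^1 + 2·3^2
  c_4 = 18 = 0·3^0 + 0·3^1 + 2·3^2
  c_5 = 7 = 1·3^0 + 2·3^1
  c_6 = 24 = 0·3^0 + 2·3^1 + 2·3^2
λ_0 = (0, 2, 2, 0, 1, 0)
λ_1 = (0, 1, 0, 0, 2, 2)
λ_2 = (1, 0, 2, 2, 0, 2)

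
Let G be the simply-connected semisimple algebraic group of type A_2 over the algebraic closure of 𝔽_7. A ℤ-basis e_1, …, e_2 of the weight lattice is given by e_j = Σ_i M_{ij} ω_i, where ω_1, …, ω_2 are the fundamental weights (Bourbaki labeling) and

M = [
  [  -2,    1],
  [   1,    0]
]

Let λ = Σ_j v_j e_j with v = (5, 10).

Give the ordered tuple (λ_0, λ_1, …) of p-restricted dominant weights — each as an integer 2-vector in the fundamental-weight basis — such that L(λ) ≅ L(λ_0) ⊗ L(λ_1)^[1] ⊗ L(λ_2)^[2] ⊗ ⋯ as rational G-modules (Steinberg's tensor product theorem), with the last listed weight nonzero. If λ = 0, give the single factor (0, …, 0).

((0, 5),)

Change of basis e → ω: c = M·v where v = (5, 10):
  c_1 = (-2)·(5) + 1·10 = 0
  c_2 = 1·5 + 0·10 = 5
Base-7 expansion of each c_i:
  c_1 = 0
  c_2 = 5 = 5·7^0
Factor λ_0 = (0, 5)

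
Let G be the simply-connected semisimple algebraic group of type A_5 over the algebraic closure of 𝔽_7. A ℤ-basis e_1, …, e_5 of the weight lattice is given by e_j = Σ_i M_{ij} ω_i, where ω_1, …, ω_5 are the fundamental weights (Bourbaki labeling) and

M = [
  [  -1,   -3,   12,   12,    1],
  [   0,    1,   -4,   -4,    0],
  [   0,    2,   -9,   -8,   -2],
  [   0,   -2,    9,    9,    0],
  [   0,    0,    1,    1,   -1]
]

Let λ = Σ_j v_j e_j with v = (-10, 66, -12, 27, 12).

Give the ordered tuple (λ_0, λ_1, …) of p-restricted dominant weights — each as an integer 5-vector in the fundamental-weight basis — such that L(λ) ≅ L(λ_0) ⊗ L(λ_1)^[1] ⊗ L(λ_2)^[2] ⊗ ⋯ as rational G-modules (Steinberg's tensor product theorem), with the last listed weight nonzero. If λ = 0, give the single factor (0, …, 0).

((4, 6, 0, 3, 3),)

ω-coordinates c = M·v, v = (-10, 66, -12, 27, 12):
  c_1 = -1*-10 + -3*66 + 12*-12 + 12*27 + 1*12 = 4
  c_2 = 0*-10 + 1*66 + -4*-12 + -4*27 + 0*12 = 6
  c_3 = 0*-10 + 2*66 + -9*-12 + -8*27 + -2*12 = 0
  c_4 = 0*-10 + -2*66 + 9*-12 + 9*27 + 0*12 = 3
  c_5 = 0*-10 + 0*66 + 1*-12 + 1*27 + -1*12 = 3
Writing each c_i in base p = 7:
  c_1 = 4 = 4·7^0
  c_2 = 6 = 6·7^0
  c_3 = 0
  c_4 = 3 = 3·7^0
  c_5 = 3 = 3·7^0
λ_0 = (4, 6, 0, 3, 3)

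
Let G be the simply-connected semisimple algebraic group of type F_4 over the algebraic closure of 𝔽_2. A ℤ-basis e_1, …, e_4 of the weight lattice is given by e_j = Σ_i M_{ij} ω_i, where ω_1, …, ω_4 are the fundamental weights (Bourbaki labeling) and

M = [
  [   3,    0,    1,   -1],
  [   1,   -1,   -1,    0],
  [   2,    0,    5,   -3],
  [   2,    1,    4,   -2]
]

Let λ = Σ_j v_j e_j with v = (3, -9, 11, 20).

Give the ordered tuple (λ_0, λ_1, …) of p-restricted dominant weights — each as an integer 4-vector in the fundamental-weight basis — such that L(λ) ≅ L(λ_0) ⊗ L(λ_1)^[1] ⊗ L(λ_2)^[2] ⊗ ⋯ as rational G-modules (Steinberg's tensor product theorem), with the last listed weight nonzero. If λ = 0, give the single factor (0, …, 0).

ω-coordinates c = M·v, v = (3, -9, 11, 20):
  c_1 = 3·3 + (0)·(-9) + 1·11 + (-1)·(20) = 0
  c_2 = 1·3 + (-1)·(-9) + (-1)·(11) + 0·20 = 1
  c_3 = 2·3 + (0)·(-9) + 5·11 + (-3)·(20) = 1
  c_4 = 2·3 + (1)·(-9) + 4·11 + (-2)·(20) = 1
p = 2; digits c_i = Σ_j d_{ij}·2^j, 0 ≤ d_{ij} < 2:
  c_1 = 0
  c_2 = 1 = 1·2^0
  c_3 = 1 = 1·2^0
  c_4 = 1 = 1·2^0
Factor λ_0 = (0, 1, 1, 1)

((0, 1, 1, 1),)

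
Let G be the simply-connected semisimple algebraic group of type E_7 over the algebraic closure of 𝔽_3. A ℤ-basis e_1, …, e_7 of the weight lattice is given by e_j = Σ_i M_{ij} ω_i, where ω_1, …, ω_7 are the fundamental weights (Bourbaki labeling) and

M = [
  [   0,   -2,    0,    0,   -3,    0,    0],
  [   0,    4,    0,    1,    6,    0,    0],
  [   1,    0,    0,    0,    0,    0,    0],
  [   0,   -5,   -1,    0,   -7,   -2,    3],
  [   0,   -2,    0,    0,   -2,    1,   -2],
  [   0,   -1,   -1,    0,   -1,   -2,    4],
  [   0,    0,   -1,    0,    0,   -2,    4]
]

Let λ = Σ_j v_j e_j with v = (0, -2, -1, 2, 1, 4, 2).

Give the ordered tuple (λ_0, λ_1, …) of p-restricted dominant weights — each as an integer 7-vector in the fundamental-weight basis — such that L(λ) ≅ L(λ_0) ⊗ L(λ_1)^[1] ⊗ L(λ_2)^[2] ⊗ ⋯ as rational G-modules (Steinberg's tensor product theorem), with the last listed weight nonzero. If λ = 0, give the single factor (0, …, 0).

((1, 0, 0, 2, 2, 2, 1),)

In the fundamental-weight basis, λ has coordinates c = M·v (v = (0, -2, -1, 2, 1, 4, 2)):
  c_1 = 0*0 + -2*-2 + 0*-1 + 0*2 + -3*1 + 0*4 + 0*2 = 1
  c_2 = 0*0 + 4*-2 + 0*-1 + 1*2 + 6*1 + 0*4 + 0*2 = 0
  c_3 = 1*0 + 0*-2 + 0*-1 + 0*2 + 0*1 + 0*4 + 0*2 = 0
  c_4 = 0*0 + -5*-2 + -1*-1 + 0*2 + -7*1 + -2*4 + 3*2 = 2
  c_5 = 0*0 + -2*-2 + 0*-1 + 0*2 + -2*1 + 1*4 + -2*2 = 2
  c_6 = 0*0 + -1*-2 + -1*-1 + 0*2 + -1*1 + -2*4 + 4*2 = 2
  c_7 = 0*0 + 0*-2 + -1*-1 + 0*2 + 0*1 + -2*4 + 4*2 = 1
Base-3 expansion of each c_i:
  c_1 = 1 = 1·3^0
  c_2 = 0
  c_3 = 0
  c_4 = 2 = 2·3^0
  c_5 = 2 = 2·3^0
  c_6 = 2 = 2·3^0
  c_7 = 1 = 1·3^0
λ_0 = (1, 0, 0, 2, 2, 2, 1)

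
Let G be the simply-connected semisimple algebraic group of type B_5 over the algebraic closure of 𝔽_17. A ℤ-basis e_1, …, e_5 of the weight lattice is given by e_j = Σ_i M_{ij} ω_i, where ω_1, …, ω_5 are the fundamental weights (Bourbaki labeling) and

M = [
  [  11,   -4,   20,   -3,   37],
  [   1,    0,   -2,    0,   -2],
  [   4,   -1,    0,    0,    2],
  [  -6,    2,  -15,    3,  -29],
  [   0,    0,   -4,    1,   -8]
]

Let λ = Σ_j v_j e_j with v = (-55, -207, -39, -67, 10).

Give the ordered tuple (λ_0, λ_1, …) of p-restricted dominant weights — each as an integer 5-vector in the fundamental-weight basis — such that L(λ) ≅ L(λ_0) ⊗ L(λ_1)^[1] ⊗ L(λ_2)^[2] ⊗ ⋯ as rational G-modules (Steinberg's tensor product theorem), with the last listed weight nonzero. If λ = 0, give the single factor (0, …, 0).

Change of basis e → ω: c = M·v where v = (-55, -207, -39, -67, 10):
  c_1 = (11)·(-55) + (-4)·(-207) + (20)·(-39) + (-3)·(-67) + 37·10 = 14
  c_2 = (1)·(-55) + (0)·(-207) + (-2)·(-39) + (0)·(-67) + (-2)·(10) = 3
  c_3 = (4)·(-55) + (-1)·(-207) + (0)·(-39) + (0)·(-67) + 2·10 = 7
  c_4 = (-6)·(-55) + (2)·(-207) + (-15)·(-39) + (3)·(-67) + (-29)·(10) = 10
  c_5 = (0)·(-55) + (0)·(-207) + (-4)·(-39) + (1)·(-67) + (-8)·(10) = 9
Expand coordinatewise in base 17:
  c_1 = 14 = 14·17^0
  c_2 = 3 = 3·17^0
  c_3 = 7 = 7·17^0
  c_4 = 10 = 10·17^0
  c_5 = 9 = 9·17^0
p-restricted factor λ_0 = (14, 3, 7, 10, 9)

((14, 3, 7, 10, 9),)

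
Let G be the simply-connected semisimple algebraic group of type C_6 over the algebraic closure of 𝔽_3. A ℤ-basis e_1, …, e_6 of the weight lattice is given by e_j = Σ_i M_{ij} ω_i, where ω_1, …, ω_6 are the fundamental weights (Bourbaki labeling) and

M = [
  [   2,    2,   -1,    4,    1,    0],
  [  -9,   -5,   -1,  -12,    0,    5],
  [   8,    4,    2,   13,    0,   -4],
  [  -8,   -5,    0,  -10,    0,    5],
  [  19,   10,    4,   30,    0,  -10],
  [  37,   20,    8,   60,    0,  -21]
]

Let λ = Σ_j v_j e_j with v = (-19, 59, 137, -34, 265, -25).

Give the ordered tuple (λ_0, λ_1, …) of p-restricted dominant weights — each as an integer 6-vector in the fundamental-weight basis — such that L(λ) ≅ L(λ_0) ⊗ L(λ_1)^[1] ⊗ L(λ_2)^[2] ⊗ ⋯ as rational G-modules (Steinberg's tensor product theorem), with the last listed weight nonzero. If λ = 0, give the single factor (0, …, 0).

((0, 1, 1, 0, 1, 1), (0, 1, 2, 0, 2, 1), (2, 2, 1, 2, 0, 0), (2, 0, 0, 2, 0, 2))

ω-coordinates c = M·v, v = (-19, 59, 137, -34, 265, -25):
  c_1 = (2)·(-19) + 2·59 + (-1)·(137) + (4)·(-34) + 1·265 + (0)·(-25) = 72
  c_2 = (-9)·(-19) + (-5)·(59) + (-1)·(137) + (-12)·(-34) + 0·265 + (5)·(-25) = 22
  c_3 = (8)·(-19) + 4·59 + 2·137 + (13)·(-34) + 0·265 + (-4)·(-25) = 16
  c_4 = (-8)·(-19) + (-5)·(59) + 0·137 + (-10)·(-34) + 0·265 + (5)·(-25) = 72
  c_5 = (19)·(-19) + 10·59 + 4·137 + (30)·(-34) + 0·265 + (-10)·(-25) = 7
  c_6 = (37)·(-19) + 20·59 + 8·137 + (60)·(-34) + 0·265 + (-21)·(-25) = 58
p = 3; digits c_i = Σ_j d_{ij}·3^j, 0 ≤ d_{ij} < 3:
  c_1 = 72 = 0·3^0 + 0·3^1 + 2·3^2 + 2·3^3
  c_2 = 22 = 1·3^0 + 1·3^1 + 2·3^2
  c_3 = 16 = 1·3^0 + 2·3^1 + 1·3^2
  c_4 = 72 = 0·3^0 + 0·3^1 + 2·3^2 + 2·3^3
  c_5 = 7 = 1·3^0 + 2·3^1
  c_6 = 58 = 1·3^0 + 1·3^1 + 0·3^2 + 2·3^3
p-restricted factor λ_0 = (0, 1, 1, 0, 1, 1)
p-restricted factor λ_1 = (0, 1, 2, 0, 2, 1)
p-restricted factor λ_2 = (2, 2, 1, 2, 0, 0)
p-restricted factor λ_3 = (2, 0, 0, 2, 0, 2)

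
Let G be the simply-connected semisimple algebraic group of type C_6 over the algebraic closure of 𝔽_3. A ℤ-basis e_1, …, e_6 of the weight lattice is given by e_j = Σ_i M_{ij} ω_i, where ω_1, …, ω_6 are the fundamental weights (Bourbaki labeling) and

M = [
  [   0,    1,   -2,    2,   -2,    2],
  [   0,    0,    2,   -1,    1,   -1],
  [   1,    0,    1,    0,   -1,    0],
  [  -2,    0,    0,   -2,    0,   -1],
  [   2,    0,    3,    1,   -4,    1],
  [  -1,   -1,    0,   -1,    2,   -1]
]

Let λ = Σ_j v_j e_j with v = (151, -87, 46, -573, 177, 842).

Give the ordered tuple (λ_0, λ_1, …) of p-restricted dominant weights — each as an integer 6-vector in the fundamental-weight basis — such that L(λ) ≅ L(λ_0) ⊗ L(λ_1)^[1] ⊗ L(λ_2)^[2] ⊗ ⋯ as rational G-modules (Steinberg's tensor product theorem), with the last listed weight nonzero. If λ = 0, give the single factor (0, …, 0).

Change of basis e → ω: c = M·v where v = (151, -87, 46, -573, 177, 842):
  c_1 = (0)·(151) + (1)·(-87) + (-2)·(46) + (2)·(-573) + (-2)·(177) + (2)·(842) = 5
  c_2 = (0)·(151) + (0)·(-87) + (2)·(46) + (-1)·(-573) + (1)·(177) + (-1)·(842) = 0
  c_3 = (1)·(151) + (0)·(-87) + (1)·(46) + (0)·(-573) + (-1)·(177) + (0)·(842) = 20
  c_4 = (-2)·(151) + (0)·(-87) + (0)·(46) + (-2)·(-573) + (0)·(177) + (-1)·(842) = 2
  c_5 = (2)·(151) + (0)·(-87) + (3)·(46) + (1)·(-573) + (-4)·(177) + (1)·(842) = 1
  c_6 = (-1)·(151) + (-1)·(-87) + (0)·(46) + (-1)·(-573) + (2)·(177) + (-1)·(842) = 21
Base-3 expansion of each c_i:
  c_1 = 5 = 2·3^0 + 1·3^1
  c_2 = 0
  c_3 = 20 = 2·3^0 + 0·3^1 + 2·3^2
  c_4 = 2 = 2·3^0
  c_5 = 1 = 1·3^0
  c_6 = 21 = 0·3^0 + 1·3^1 + 2·3^2
p-restricted factor λ_0 = (2, 0, 2, 2, 1, 0)
p-restricted factor λ_1 = (1, 0, 0, 0, 0, 1)
p-restricted factor λ_2 = (0, 0, 2, 0, 0, 2)

((2, 0, 2, 2, 1, 0), (1, 0, 0, 0, 0, 1), (0, 0, 2, 0, 0, 2))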